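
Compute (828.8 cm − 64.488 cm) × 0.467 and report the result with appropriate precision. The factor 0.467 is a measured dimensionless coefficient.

828.8 cm − 64.488 cm = 764.312 cm; the difference is limited to 1 decimal place (4 s.f.).
Carrying full precision, 764.312 × 0.467 = 356.933704 cm; 0.467 has 3 s.f., so the result keeps min(4, 3) = 3 s.f.
Rounded to 3 significant figures: 357 cm.

357 cm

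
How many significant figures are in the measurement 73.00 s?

73.00: trailing zeros after a decimal point are significant.

4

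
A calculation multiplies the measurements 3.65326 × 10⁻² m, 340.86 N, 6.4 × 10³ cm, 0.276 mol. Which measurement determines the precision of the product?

6.4 × 10³ cm

3.65326 × 10⁻² m → 6 s.f.; 340.86 N → 5 s.f.; 6.4 × 10³ cm → 2 s.f.; 0.276 mol → 3 s.f.
The fewest is 2 significant figures, from 6.4 × 10³ cm.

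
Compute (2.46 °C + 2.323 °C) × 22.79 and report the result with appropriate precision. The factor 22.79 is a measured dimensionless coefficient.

2.46 °C + 2.323 °C = 4.783 °C; the sum is limited to 2 decimal places (3 s.f.).
Carrying full precision, 4.783 × 22.79 = 109.00457 °C; 22.79 has 4 s.f., so the result keeps min(3, 4) = 3 s.f.
Rounded to 3 significant figures: 109 °C.

109 °C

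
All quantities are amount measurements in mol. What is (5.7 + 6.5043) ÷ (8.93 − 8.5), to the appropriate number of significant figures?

5.7 + 6.5043 = 12.2043, limited to 1 d.p. → 3 s.f.; 8.93 − 8.5 = 0.43, limited to 1 d.p. → 1 s.f.
Carrying full precision, 12.2043 ÷ 0.43 = 28.3820930233…; keep min(3, 1) = 1 s.f.
Rounded to 1 significant figure: 3 × 10^1.

3 × 10^1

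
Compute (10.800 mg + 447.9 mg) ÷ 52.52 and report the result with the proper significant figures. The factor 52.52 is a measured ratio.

8.734 mg

10.800 mg + 447.9 mg = 458.700 mg; the sum is limited to 1 decimal place (4 s.f.).
Carrying full precision, 458.700 ÷ 52.52 = 8.73381568926… mg; 52.52 has 4 s.f., so the result keeps min(4, 4) = 4 s.f.
Rounded to 4 significant figures: 8.734 mg.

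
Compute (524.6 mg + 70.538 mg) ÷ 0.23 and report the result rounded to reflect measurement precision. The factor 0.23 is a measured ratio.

2.6 × 10³ mg

524.6 mg + 70.538 mg = 595.138 mg; the sum is limited to 1 decimal place (4 s.f.).
Carrying full precision, 595.138 ÷ 0.23 = 2587.55652174… mg; 0.23 has 2 s.f., so the result keeps min(4, 2) = 2 s.f.
Rounded to 2 significant figures: 2.6 × 10³ mg.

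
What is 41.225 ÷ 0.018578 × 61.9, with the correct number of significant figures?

41.225 ÷ 0.018578 × 61.9 = 137357.492733…
Multiplication/division keeps the fewest significant figures: 41.225 → 5 s.f., 0.018578 → 5 s.f., 61.9 → 3 s.f.; limit is 3.
Rounded to 3 significant figures: 1.37 × 10^5.

1.37 × 10^5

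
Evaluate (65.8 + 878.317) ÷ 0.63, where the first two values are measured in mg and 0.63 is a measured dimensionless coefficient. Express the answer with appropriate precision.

1.5 × 10^3 mg

65.8 mg + 878.317 mg = 944.117 mg; the sum is limited to 1 decimal place (4 s.f.).
Carrying full precision, 944.117 ÷ 0.63 = 1498.5984127… mg; 0.63 has 2 s.f., so the result keeps min(4, 2) = 2 s.f.
Rounded to 2 significant figures: 1.5 × 10^3 mg.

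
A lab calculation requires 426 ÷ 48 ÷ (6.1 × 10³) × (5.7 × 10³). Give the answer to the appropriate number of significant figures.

426 ÷ 48 ÷ (6.1 × 10³) × (5.7 × 10³) = 8.29303278689…
Multiplication/division keeps the fewest significant figures: 426 → 3 s.f., 48 → 2 s.f., 6.1 × 10³ → 2 s.f., 5.7 × 10³ → 2 s.f.; limit is 2.
Rounded to 2 significant figures: 8.3.

8.3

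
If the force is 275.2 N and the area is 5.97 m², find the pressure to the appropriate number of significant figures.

46.1 Pa

pressure = 275.2 N ÷ 5.97 m² = 46.0971524288… Pa.
275.2 has 4 significant figures; 5.97 has 3.
Division/multiplication keeps the fewest: 3 significant figures.
Rounded: 46.1 Pa.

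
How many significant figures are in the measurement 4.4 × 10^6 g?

2

4.4 × 10^6: in scientific notation every digit of the coefficient is significant.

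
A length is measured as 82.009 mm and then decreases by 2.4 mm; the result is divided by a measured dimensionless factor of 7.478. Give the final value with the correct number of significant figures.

10.6 mm

82.009 mm − 2.4 mm = 79.609 mm; the difference is limited to 1 decimal place (3 s.f.).
Carrying full precision, 79.609 ÷ 7.478 = 10.6457608986… mm; 7.478 has 4 s.f., so the result keeps min(3, 4) = 3 s.f.
Rounded to 3 significant figures: 10.6 mm.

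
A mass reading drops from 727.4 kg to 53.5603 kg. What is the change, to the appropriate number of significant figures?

727.4 kg − 53.5603 kg = 673.8397 kg.
Addition/subtraction keeps the fewest decimal places: 727.4 → 1 decimal place, 53.5603 → 4 decimal places; limit is 1.
Rounded to 1 decimal place: 673.8 kg.

673.8 kg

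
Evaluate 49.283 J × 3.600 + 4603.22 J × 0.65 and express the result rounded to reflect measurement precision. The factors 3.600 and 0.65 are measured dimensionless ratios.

3.2 × 10^3 J

49.283 × 3.600 = 177.4188 → 177.4 J (4 s.f., last digit at the 10^-1 place).
4603.22 × 0.65 = 2992.093 → 3.0 × 10^3 J (2 s.f., last digit at the 10^2 place).
Sum: 3169.5118 J; keep the coarser place, 10^2.
Result: 3.2 × 10^3 J.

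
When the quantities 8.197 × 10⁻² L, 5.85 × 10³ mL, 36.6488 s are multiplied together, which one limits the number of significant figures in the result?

8.197 × 10⁻² L → 4 s.f.; 5.85 × 10³ mL → 3 s.f.; 36.6488 s → 6 s.f.
The fewest is 3 significant figures, from 5.85 × 10³ mL.

5.85 × 10³ mL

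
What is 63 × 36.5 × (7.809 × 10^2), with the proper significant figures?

1.8 × 10^6

63 × 36.5 × (7.809 × 10^2) = 1795679.55
Multiplication/division keeps the fewest significant figures: 63 → 2 s.f., 36.5 → 3 s.f., 7.809 × 10^2 → 4 s.f.; limit is 2.
Rounded to 2 significant figures: 1.8 × 10^6.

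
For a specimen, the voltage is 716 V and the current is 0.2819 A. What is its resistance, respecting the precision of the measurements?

resistance = 716 V ÷ 0.2819 A = 2539.90776871… Ω.
716 has 3 significant figures; 0.2819 has 4.
Division/multiplication keeps the fewest: 3 significant figures.
Rounded: 2.54 × 10^3 Ω.

2.54 × 10^3 Ω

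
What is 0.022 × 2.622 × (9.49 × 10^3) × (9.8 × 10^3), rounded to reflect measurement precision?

0.022 × 2.622 × (9.49 × 10^3) × (9.8 × 10^3) = 5364727.368
Multiplication/division keeps the fewest significant figures: 0.022 → 2 s.f., 2.622 → 4 s.f., 9.49 × 10^3 → 3 s.f., 9.8 × 10^3 → 2 s.f.; limit is 2.
Rounded to 2 significant figures: 5.4 × 10^6.

5.4 × 10^6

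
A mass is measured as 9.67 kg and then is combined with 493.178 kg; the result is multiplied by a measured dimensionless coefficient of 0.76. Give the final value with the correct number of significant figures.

9.67 kg + 493.178 kg = 502.848 kg; the sum is limited to 2 decimal places (5 s.f.).
Carrying full precision, 502.848 × 0.76 = 382.16448 kg; 0.76 has 2 s.f., so the result keeps min(5, 2) = 2 s.f.
Rounded to 2 significant figures: 3.8 × 10^2 kg.

3.8 × 10^2 kg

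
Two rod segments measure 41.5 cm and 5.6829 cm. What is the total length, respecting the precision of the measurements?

47.2 cm

41.5 cm + 5.6829 cm = 47.1829 cm.
Addition/subtraction keeps the fewest decimal places: 41.5 → 1 decimal place, 5.6829 → 4 decimal places; limit is 1.
Rounded to 1 decimal place: 47.2 cm.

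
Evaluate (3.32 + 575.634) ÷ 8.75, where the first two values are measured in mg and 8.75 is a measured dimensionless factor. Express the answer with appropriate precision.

3.32 mg + 575.634 mg = 578.954 mg; the sum is limited to 2 decimal places (5 s.f.).
Carrying full precision, 578.954 ÷ 8.75 = 66.1661714286… mg; 8.75 has 3 s.f., so the result keeps min(5, 3) = 3 s.f.
Rounded to 3 significant figures: 66.2 mg.

66.2 mg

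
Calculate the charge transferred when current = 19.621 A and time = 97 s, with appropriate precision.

charge transferred = 19.621 A × 97 s = 1903.237 C.
19.621 has 5 significant figures; 97 has 2.
Division/multiplication keeps the fewest: 2 significant figures.
Rounded: 1.9 × 10^3 C.

1.9 × 10^3 C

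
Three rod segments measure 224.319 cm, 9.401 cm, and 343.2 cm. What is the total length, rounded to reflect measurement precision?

224.319 cm + 9.401 cm + 343.2 cm = 576.920 cm.
Addition/subtraction keeps the fewest decimal places: 224.319 → 3 decimal places, 9.401 → 3 decimal places, 343.2 → 1 decimal place; limit is 1.
Rounded to 1 decimal place: 5.769 × 10^2 cm.

5.769 × 10^2 cm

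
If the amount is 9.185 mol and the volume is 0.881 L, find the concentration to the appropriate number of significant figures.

10.4 mol/L

concentration = 9.185 mol ÷ 0.881 L = 10.4256526674… mol/L.
9.185 has 4 significant figures; 0.881 has 3.
Division/multiplication keeps the fewest: 3 significant figures.
Rounded: 10.4 mol/L.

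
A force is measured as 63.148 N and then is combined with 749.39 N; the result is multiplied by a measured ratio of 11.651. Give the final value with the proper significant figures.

9466.9 N

63.148 N + 749.39 N = 812.538 N; the sum is limited to 2 decimal places (5 s.f.).
Carrying full precision, 812.538 × 11.651 = 9466.880238 N; 11.651 has 5 s.f., so the result keeps min(5, 5) = 5 s.f.
Rounded to 5 significant figures: 9466.9 N.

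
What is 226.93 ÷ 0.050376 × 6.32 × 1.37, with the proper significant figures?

3.90 × 10^4

226.93 ÷ 0.050376 × 6.32 × 1.37 = 39003.7063681…
Multiplication/division keeps the fewest significant figures: 226.93 → 5 s.f., 0.050376 → 5 s.f., 6.32 → 3 s.f., 1.37 → 3 s.f.; limit is 3.
Rounded to 3 significant figures: 3.90 × 10^4.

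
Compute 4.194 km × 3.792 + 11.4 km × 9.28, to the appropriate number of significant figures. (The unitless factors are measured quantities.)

4.194 × 3.792 = 15.903648 → 15.90 km (4 s.f., last digit at the 10^-2 place).
11.4 × 9.28 = 105.792 → 106 km (3 s.f., last digit at the 10^0 place).
Sum: 121.695648 km; keep the coarser place, 10^0.
Result: 122 km.

122 km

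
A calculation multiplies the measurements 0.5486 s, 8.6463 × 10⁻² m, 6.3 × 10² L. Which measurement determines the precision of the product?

0.5486 s → 4 s.f.; 8.6463 × 10⁻² m → 5 s.f.; 6.3 × 10² L → 2 s.f.
The fewest is 2 significant figures, from 6.3 × 10² L.

6.3 × 10² L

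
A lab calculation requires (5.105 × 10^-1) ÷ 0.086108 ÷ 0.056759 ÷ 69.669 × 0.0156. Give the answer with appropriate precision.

(5.105 × 10^-1) ÷ 0.086108 ÷ 0.056759 ÷ 69.669 × 0.0156 = 0.0233885086604…
Multiplication/division keeps the fewest significant figures: 5.105 × 10^-1 → 4 s.f., 0.086108 → 5 s.f., 0.056759 → 5 s.f., 69.669 → 5 s.f., 0.0156 → 3 s.f.; limit is 3.
Rounded to 3 significant figures: 2.34 × 10^-2.

2.34 × 10^-2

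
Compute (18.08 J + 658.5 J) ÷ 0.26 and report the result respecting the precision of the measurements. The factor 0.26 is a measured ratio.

18.08 J + 658.5 J = 676.58 J; the sum is limited to 1 decimal place (4 s.f.).
Carrying full precision, 676.58 ÷ 0.26 = 2602.23076923… J; 0.26 has 2 s.f., so the result keeps min(4, 2) = 2 s.f.
Rounded to 2 significant figures: 2.6 × 10³ J.

2.6 × 10³ J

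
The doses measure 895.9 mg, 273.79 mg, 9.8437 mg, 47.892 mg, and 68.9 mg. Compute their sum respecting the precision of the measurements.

895.9 mg + 273.79 mg + 9.8437 mg + 47.892 mg + 68.9 mg = 1296.3257 mg.
Addition/subtraction keeps the fewest decimal places: 895.9 → 1 decimal place, 273.79 → 2 decimal places, 9.8437 → 4 decimal places, 47.892 → 3 decimal places, 68.9 → 1 decimal place; limit is 1.
Rounded to 1 decimal place: 1296.3 mg.

1296.3 mg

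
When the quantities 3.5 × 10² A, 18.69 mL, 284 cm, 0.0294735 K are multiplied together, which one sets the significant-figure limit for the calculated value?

3.5 × 10² A → 2 s.f.; 18.69 mL → 4 s.f.; 284 cm → 3 s.f.; 0.0294735 K → 6 s.f.
The fewest is 2 significant figures, from 3.5 × 10² A.

3.5 × 10² A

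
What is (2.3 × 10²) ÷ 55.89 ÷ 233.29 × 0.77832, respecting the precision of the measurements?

0.014

(2.3 × 10²) ÷ 55.89 ÷ 233.29 × 0.77832 = 0.0137295338976…
Multiplication/division keeps the fewest significant figures: 2.3 × 10² → 2 s.f., 55.89 → 4 s.f., 233.29 → 5 s.f., 0.77832 → 5 s.f.; limit is 2.
Rounded to 2 significant figures: 0.014.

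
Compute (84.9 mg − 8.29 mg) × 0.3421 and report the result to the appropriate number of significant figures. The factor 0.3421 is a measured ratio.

84.9 mg − 8.29 mg = 76.61 mg; the difference is limited to 1 decimal place (3 s.f.).
Carrying full precision, 76.61 × 0.3421 = 26.208281 mg; 0.3421 has 4 s.f., so the result keeps min(3, 4) = 3 s.f.
Rounded to 3 significant figures: 26.2 mg.

26.2 mg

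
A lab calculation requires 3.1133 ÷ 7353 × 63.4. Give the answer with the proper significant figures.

0.0268

3.1133 ÷ 7353 × 63.4 = 0.0268439031688…
Multiplication/division keeps the fewest significant figures: 3.1133 → 5 s.f., 7353 → 4 s.f., 63.4 → 3 s.f.; limit is 3.
Rounded to 3 significant figures: 0.0268.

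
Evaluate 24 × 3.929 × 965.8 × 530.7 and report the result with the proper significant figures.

24 × 3.929 × 965.8 × 530.7 = 48331420.4578…
Multiplication/division keeps the fewest significant figures: 24 → 2 s.f., 3.929 → 4 s.f., 965.8 → 4 s.f., 530.7 → 4 s.f.; limit is 2.
Rounded to 2 significant figures: 4.8 × 10^7.

4.8 × 10^7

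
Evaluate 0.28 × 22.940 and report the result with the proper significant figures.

6.4

0.28 × 22.940 = 6.4232
Multiplication/division keeps the fewest significant figures: 0.28 → 2 s.f., 22.940 → 5 s.f.; limit is 2.
Rounded to 2 significant figures: 6.4.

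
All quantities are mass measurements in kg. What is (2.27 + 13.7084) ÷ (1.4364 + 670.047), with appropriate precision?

2.27 + 13.7084 = 15.9784, limited to 2 d.p. → 4 s.f.; 1.4364 + 670.047 = 671.4834, limited to 3 d.p. → 6 s.f.
Carrying full precision, 15.9784 ÷ 671.4834 = 0.0237956738767…; keep min(4, 6) = 4 s.f.
Rounded to 4 significant figures: 2.380 × 10⁻².

2.380 × 10⁻²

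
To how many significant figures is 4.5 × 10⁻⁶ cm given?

2

4.5 × 10⁻⁶: in scientific notation every digit of the coefficient is significant.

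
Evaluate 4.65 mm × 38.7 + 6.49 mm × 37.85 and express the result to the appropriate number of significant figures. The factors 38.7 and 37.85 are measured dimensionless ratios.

4.65 × 38.7 = 179.955 → 1.80 × 10² mm (3 s.f., last digit at the 10^0 place).
6.49 × 37.85 = 245.6465 → 246 mm (3 s.f., last digit at the 10^0 place).
Sum: 425.6015 mm; keep the coarser place, 10^0.
Result: 426 mm.

426 mm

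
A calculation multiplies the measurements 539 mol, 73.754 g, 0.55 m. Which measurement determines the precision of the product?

539 mol → 3 s.f.; 73.754 g → 5 s.f.; 0.55 m → 2 s.f.
The fewest is 2 significant figures, from 0.55 m.

0.55 m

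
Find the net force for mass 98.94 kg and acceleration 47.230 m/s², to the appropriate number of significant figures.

4673 N

net force = 98.94 kg × 47.230 m/s² = 4672.9362 N.
98.94 has 4 significant figures; 47.230 has 5.
Division/multiplication keeps the fewest: 4 significant figures.
Rounded: 4673 N.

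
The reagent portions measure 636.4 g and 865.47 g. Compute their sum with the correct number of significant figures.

636.4 g + 865.47 g = 1501.87 g.
Addition/subtraction keeps the fewest decimal places: 636.4 → 1 decimal place, 865.47 → 2 decimal places; limit is 1.
Rounded to 1 decimal place: 1501.9 g.

1501.9 g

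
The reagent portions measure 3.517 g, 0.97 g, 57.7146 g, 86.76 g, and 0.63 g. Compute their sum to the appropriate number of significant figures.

3.517 g + 0.97 g + 57.7146 g + 86.76 g + 0.63 g = 149.5916 g.
Addition/subtraction keeps the fewest decimal places: 3.517 → 3 decimal places, 0.97 → 2 decimal places, 57.7146 → 4 decimal places, 86.76 → 2 decimal places, 0.63 → 2 decimal places; limit is 2.
Rounded to 2 decimal places: 149.59 g.

149.59 g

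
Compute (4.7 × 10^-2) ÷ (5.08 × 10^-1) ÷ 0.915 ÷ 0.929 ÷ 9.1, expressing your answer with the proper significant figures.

0.012

(4.7 × 10^-2) ÷ (5.08 × 10^-1) ÷ 0.915 ÷ 0.929 ÷ 9.1 = 0.0119606820378…
Multiplication/division keeps the fewest significant figures: 4.7 × 10^-2 → 2 s.f., 5.08 × 10^-1 → 3 s.f., 0.915 → 3 s.f., 0.929 → 3 s.f., 9.1 → 2 s.f.; limit is 2.
Rounded to 2 significant figures: 0.012.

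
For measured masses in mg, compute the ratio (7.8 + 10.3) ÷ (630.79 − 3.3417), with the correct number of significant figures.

0.0288

7.8 + 10.3 = 18.1, limited to 1 d.p. → 3 s.f.; 630.79 − 3.3417 = 627.4483, limited to 2 d.p. → 5 s.f.
Carrying full precision, 18.1 ÷ 627.4483 = 0.0288469982308…; keep min(3, 5) = 3 s.f.
Rounded to 3 significant figures: 0.0288.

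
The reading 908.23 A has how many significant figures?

908.23: zeros between nonzero digits are significant.

5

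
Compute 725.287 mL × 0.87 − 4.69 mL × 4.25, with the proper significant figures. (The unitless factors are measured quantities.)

725.287 × 0.87 = 630.99969 → 6.3 × 10² mL (2 s.f., last digit at the 10^1 place).
4.69 × 4.25 = 19.9325 → 19.9 mL (3 s.f., last digit at the 10^-1 place).
Difference: 611.06719 mL; keep the coarser place, 10^1.
Result: 6.1 × 10² mL.

6.1 × 10² mL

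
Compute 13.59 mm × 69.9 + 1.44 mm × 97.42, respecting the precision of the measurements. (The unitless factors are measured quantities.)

1.090 × 10³ mm

13.59 × 69.9 = 949.941 → 9.50 × 10² mm (3 s.f., last digit at the 10^0 place).
1.44 × 97.42 = 140.2848 → 1.40 × 10² mm (3 s.f., last digit at the 10^0 place).
Sum: 1090.2258 mm; keep the coarser place, 10^0.
Result: 1.090 × 10³ mm.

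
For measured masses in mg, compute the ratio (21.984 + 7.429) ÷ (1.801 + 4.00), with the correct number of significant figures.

21.984 + 7.429 = 29.413, limited to 3 d.p. → 5 s.f.; 1.801 + 4.00 = 5.801, limited to 2 d.p. → 3 s.f.
Carrying full precision, 29.413 ÷ 5.801 = 5.07033270126…; keep min(5, 3) = 3 s.f.
Rounded to 3 significant figures: 5.07.

5.07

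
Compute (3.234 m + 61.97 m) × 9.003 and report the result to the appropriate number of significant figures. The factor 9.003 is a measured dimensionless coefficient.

3.234 m + 61.97 m = 65.204 m; the sum is limited to 2 decimal places (4 s.f.).
Carrying full precision, 65.204 × 9.003 = 587.031612 m; 9.003 has 4 s.f., so the result keeps min(4, 4) = 4 s.f.
Rounded to 4 significant figures: 587.0 m.

587.0 m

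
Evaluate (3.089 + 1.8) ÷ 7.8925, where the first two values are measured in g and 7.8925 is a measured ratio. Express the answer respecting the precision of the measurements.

0.62 g

3.089 g + 1.8 g = 4.889 g; the sum is limited to 1 decimal place (2 s.f.).
Carrying full precision, 4.889 ÷ 7.8925 = 0.619448843839… g; 7.8925 has 5 s.f., so the result keeps min(2, 5) = 2 s.f.
Rounded to 2 significant figures: 0.62 g.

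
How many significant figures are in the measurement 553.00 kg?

5

553.00: trailing zeros after a decimal point are significant.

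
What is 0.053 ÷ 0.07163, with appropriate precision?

0.053 ÷ 0.07163 = 0.739913444088…
Multiplication/division keeps the fewest significant figures: 0.053 → 2 s.f., 0.07163 → 4 s.f.; limit is 2.
Rounded to 2 significant figures: 7.4 × 10⁻¹.

7.4 × 10⁻¹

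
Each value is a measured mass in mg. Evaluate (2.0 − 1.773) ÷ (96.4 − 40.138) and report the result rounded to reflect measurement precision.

2.0 − 1.773 = 0.227, limited to 1 d.p. → 1 s.f.; 96.4 − 40.138 = 56.262, limited to 1 d.p. → 3 s.f.
Carrying full precision, 0.227 ÷ 56.262 = 0.00403469482066…; keep min(1, 3) = 1 s.f.
Rounded to 1 significant figure: 0.004.

0.004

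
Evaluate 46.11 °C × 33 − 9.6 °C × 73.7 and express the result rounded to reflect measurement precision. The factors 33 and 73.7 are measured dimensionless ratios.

8 × 10² °C

46.11 × 33 = 1521.63 → 1.5 × 10³ °C (2 s.f., last digit at the 10^2 place).
9.6 × 73.7 = 707.52 → 7.1 × 10² °C (2 s.f., last digit at the 10^1 place).
Difference: 814.11 °C; keep the coarser place, 10^2.
Result: 8 × 10² °C.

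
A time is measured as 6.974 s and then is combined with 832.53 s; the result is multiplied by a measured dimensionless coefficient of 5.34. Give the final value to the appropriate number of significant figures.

4.48 × 10^3 s

6.974 s + 832.53 s = 839.504 s; the sum is limited to 2 decimal places (5 s.f.).
Carrying full precision, 839.504 × 5.34 = 4482.95136 s; 5.34 has 3 s.f., so the result keeps min(5, 3) = 3 s.f.
Rounded to 3 significant figures: 4.48 × 10^3 s.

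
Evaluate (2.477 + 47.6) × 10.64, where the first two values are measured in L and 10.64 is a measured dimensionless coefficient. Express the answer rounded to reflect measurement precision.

2.477 L + 47.6 L = 50.077 L; the sum is limited to 1 decimal place (3 s.f.).
Carrying full precision, 50.077 × 10.64 = 532.81928 L; 10.64 has 4 s.f., so the result keeps min(3, 4) = 3 s.f.
Rounded to 3 significant figures: 533 L.

533 L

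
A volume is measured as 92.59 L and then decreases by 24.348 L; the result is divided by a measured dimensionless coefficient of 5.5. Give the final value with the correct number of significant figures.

12 L

92.59 L − 24.348 L = 68.242 L; the difference is limited to 2 decimal places (4 s.f.).
Carrying full precision, 68.242 ÷ 5.5 = 12.4076363636… L; 5.5 has 2 s.f., so the result keeps min(4, 2) = 2 s.f.
Rounded to 2 significant figures: 12 L.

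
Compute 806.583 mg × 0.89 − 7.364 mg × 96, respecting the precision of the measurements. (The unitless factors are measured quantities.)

1 × 10¹ mg

806.583 × 0.89 = 717.85887 → 7.2 × 10² mg (2 s.f., last digit at the 10^1 place).
7.364 × 96 = 706.944 → 7.1 × 10² mg (2 s.f., last digit at the 10^1 place).
Difference: 10.91487 mg; keep the coarser place, 10^1.
Result: 1 × 10¹ mg.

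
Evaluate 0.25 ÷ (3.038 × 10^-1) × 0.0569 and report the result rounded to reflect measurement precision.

0.25 ÷ (3.038 × 10^-1) × 0.0569 = 0.0468235681369…
Multiplication/division keeps the fewest significant figures: 0.25 → 2 s.f., 3.038 × 10^-1 → 4 s.f., 0.0569 → 3 s.f.; limit is 2.
Rounded to 2 significant figures: 4.7 × 10^-2.

4.7 × 10^-2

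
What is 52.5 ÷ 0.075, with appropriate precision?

52.5 ÷ 0.075 = 700
Multiplication/division keeps the fewest significant figures: 52.5 → 3 s.f., 0.075 → 2 s.f.; limit is 2.
Rounded to 2 significant figures: 7.0 × 10².

7.0 × 10²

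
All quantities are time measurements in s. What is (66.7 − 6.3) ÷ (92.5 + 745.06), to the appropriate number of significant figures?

66.7 − 6.3 = 60.4, limited to 1 d.p. → 3 s.f.; 92.5 + 745.06 = 837.56, limited to 1 d.p. → 4 s.f.
Carrying full precision, 60.4 ÷ 837.56 = 0.072114236592…; keep min(3, 4) = 3 s.f.
Rounded to 3 significant figures: 0.0721.

0.0721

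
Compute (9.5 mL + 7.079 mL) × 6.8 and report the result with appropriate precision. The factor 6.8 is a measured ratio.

9.5 mL + 7.079 mL = 16.579 mL; the sum is limited to 1 decimal place (3 s.f.).
Carrying full precision, 16.579 × 6.8 = 112.7372 mL; 6.8 has 2 s.f., so the result keeps min(3, 2) = 2 s.f.
Rounded to 2 significant figures: 1.1 × 10² mL.

1.1 × 10² mL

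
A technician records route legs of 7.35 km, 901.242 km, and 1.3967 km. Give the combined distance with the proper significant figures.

909.99 km

7.35 km + 901.242 km + 1.3967 km = 909.9887 km.
Addition/subtraction keeps the fewest decimal places: 7.35 → 2 decimal places, 901.242 → 3 decimal places, 1.3967 → 4 decimal places; limit is 2.
Rounded to 2 decimal places: 909.99 km.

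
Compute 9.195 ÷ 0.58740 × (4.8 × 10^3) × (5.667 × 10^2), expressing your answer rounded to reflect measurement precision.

4.3 × 10^7

9.195 ÷ 0.58740 × (4.8 × 10^3) × (5.667 × 10^2) = 42580645.5567…
Multiplication/division keeps the fewest significant figures: 9.195 → 4 s.f., 0.58740 → 5 s.f., 4.8 × 10^3 → 2 s.f., 5.667 × 10^2 → 4 s.f.; limit is 2.
Rounded to 2 significant figures: 4.3 × 10^7.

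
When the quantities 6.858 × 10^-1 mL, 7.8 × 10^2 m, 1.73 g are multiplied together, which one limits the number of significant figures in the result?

7.8 × 10^2 m

6.858 × 10^-1 mL → 4 s.f.; 7.8 × 10^2 m → 2 s.f.; 1.73 g → 3 s.f.
The fewest is 2 significant figures, from 7.8 × 10^2 m.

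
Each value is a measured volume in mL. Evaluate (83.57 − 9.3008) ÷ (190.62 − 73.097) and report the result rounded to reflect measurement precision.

0.6320

83.57 − 9.3008 = 74.2692, limited to 2 d.p. → 4 s.f.; 190.62 − 73.097 = 117.523, limited to 2 d.p. → 5 s.f.
Carrying full precision, 74.2692 ÷ 117.523 = 0.631954596122…; keep min(4, 5) = 4 s.f.
Rounded to 4 significant figures: 0.6320.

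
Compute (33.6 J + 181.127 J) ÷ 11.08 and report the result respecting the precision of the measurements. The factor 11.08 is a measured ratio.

19.38 J

33.6 J + 181.127 J = 214.727 J; the sum is limited to 1 decimal place (4 s.f.).
Carrying full precision, 214.727 ÷ 11.08 = 19.3796931408… J; 11.08 has 4 s.f., so the result keeps min(4, 4) = 4 s.f.
Rounded to 4 significant figures: 19.38 J.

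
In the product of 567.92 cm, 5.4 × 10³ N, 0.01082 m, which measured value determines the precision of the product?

5.4 × 10³ N

567.92 cm → 5 s.f.; 5.4 × 10³ N → 2 s.f.; 0.01082 m → 4 s.f.
The fewest is 2 significant figures, from 5.4 × 10³ N.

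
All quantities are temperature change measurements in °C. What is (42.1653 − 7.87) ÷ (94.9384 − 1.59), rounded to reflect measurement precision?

0.3674

42.1653 − 7.87 = 34.2953, limited to 2 d.p. → 4 s.f.; 94.9384 − 1.59 = 93.3484, limited to 2 d.p. → 4 s.f.
Carrying full precision, 34.2953 ÷ 93.3484 = 0.36739033556…; keep min(4, 4) = 4 s.f.
Rounded to 4 significant figures: 0.3674.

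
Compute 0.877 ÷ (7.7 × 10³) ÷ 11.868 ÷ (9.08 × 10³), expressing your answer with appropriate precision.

0.877 ÷ (7.7 × 10³) ÷ 11.868 ÷ (9.08 × 10³) = 1.05692819153 × 10^-9…
Multiplication/division keeps the fewest significant figures: 0.877 → 3 s.f., 7.7 × 10³ → 2 s.f., 11.868 → 5 s.f., 9.08 × 10³ → 3 s.f.; limit is 2.
Rounded to 2 significant figures: 1.1 × 10⁻⁹.

1.1 × 10⁻⁹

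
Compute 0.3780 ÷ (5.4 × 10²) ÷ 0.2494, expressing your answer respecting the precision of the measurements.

0.0028

0.3780 ÷ (5.4 × 10²) ÷ 0.2494 = 0.0028067361668…
Multiplication/division keeps the fewest significant figures: 0.3780 → 4 s.f., 5.4 × 10² → 2 s.f., 0.2494 → 4 s.f.; limit is 2.
Rounded to 2 significant figures: 0.0028.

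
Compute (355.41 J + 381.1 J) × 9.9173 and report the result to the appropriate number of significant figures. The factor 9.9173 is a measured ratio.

355.41 J + 381.1 J = 736.51 J; the sum is limited to 1 decimal place (4 s.f.).
Carrying full precision, 736.51 × 9.9173 = 7304.190623 J; 9.9173 has 5 s.f., so the result keeps min(4, 5) = 4 s.f.
Rounded to 4 significant figures: 7304 J.

7304 J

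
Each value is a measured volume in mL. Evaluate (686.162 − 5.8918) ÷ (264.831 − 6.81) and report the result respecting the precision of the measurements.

2.6365

686.162 − 5.8918 = 680.2702, limited to 3 d.p. → 6 s.f.; 264.831 − 6.81 = 258.021, limited to 2 d.p. → 5 s.f.
Carrying full precision, 680.2702 ÷ 258.021 = 2.6364916034…; keep min(6, 5) = 5 s.f.
Rounded to 5 significant figures: 2.6365.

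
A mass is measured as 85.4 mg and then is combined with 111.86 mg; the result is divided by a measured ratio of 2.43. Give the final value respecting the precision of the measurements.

81.2 mg

85.4 mg + 111.86 mg = 197.26 mg; the sum is limited to 1 decimal place (4 s.f.).
Carrying full precision, 197.26 ÷ 2.43 = 81.1769547325… mg; 2.43 has 3 s.f., so the result keeps min(4, 3) = 3 s.f.
Rounded to 3 significant figures: 81.2 mg.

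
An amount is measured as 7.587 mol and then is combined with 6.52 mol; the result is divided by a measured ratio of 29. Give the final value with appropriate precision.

0.49 mol

7.587 mol + 6.52 mol = 14.107 mol; the sum is limited to 2 decimal places (4 s.f.).
Carrying full precision, 14.107 ÷ 29 = 0.486448275862… mol; 29 has 2 s.f., so the result keeps min(4, 2) = 2 s.f.
Rounded to 2 significant figures: 0.49 mol.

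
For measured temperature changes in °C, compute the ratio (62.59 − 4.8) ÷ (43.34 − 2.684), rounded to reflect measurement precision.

62.59 − 4.8 = 57.79, limited to 1 d.p. → 3 s.f.; 43.34 − 2.684 = 40.656, limited to 2 d.p. → 4 s.f.
Carrying full precision, 57.79 ÷ 40.656 = 1.42143841007…; keep min(3, 4) = 3 s.f.
Rounded to 3 significant figures: 1.42.

1.42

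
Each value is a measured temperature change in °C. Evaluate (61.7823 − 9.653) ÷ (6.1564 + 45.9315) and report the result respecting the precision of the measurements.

1.0008

61.7823 − 9.653 = 52.1293, limited to 3 d.p. → 5 s.f.; 6.1564 + 45.9315 = 52.0879, limited to 4 d.p. → 6 s.f.
Carrying full precision, 52.1293 ÷ 52.0879 = 1.00079481031…; keep min(5, 6) = 5 s.f.
Rounded to 5 significant figures: 1.0008.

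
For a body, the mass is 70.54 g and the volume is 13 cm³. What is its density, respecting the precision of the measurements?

5.4 g/cm³

density = 70.54 g ÷ 13 cm³ = 5.42615384615… g/cm³.
70.54 has 4 significant figures; 13 has 2.
Division/multiplication keeps the fewest: 2 significant figures.
Rounded: 5.4 g/cm³.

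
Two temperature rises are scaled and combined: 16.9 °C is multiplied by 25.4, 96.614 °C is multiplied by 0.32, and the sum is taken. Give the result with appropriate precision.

16.9 × 25.4 = 429.26 → 429 °C (3 s.f., last digit at the 10^0 place).
96.614 × 0.32 = 30.91648 → 31 °C (2 s.f., last digit at the 10^0 place).
Sum: 460.17648 °C; keep the coarser place, 10^0.
Result: 4.60 × 10^2 °C.

4.60 × 10^2 °C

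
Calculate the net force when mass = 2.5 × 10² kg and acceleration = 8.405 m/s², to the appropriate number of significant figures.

net force = 2.5 × 10² kg × 8.405 m/s² = 2101.25 N.
2.5 × 10² has 2 significant figures; 8.405 has 4.
Division/multiplication keeps the fewest: 2 significant figures.
Rounded: 2.1 × 10³ N.

2.1 × 10³ N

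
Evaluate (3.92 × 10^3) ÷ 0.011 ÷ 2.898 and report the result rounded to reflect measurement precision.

1.2 × 10^5

(3.92 × 10^3) ÷ 0.011 ÷ 2.898 = 122968.818621…
Multiplication/division keeps the fewest significant figures: 3.92 × 10^3 → 3 s.f., 0.011 → 2 s.f., 2.898 → 4 s.f.; limit is 2.
Rounded to 2 significant figures: 1.2 × 10^5.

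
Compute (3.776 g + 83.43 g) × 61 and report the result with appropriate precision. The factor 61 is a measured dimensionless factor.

5.3 × 10³ g

3.776 g + 83.43 g = 87.206 g; the sum is limited to 2 decimal places (4 s.f.).
Carrying full precision, 87.206 × 61 = 5319.566 g; 61 has 2 s.f., so the result keeps min(4, 2) = 2 s.f.
Rounded to 2 significant figures: 5.3 × 10³ g.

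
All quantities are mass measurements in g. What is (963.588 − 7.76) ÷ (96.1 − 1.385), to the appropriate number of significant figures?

10.1

963.588 − 7.76 = 955.828, limited to 2 d.p. → 5 s.f.; 96.1 − 1.385 = 94.715, limited to 1 d.p. → 3 s.f.
Carrying full precision, 955.828 ÷ 94.715 = 10.0916222351…; keep min(5, 3) = 3 s.f.
Rounded to 3 significant figures: 10.1.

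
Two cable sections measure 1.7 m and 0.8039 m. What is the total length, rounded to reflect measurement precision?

1.7 m + 0.8039 m = 2.5039 m.
Addition/subtraction keeps the fewest decimal places: 1.7 → 1 decimal place, 0.8039 → 4 decimal places; limit is 1.
Rounded to 1 decimal place: 2.5 m.

2.5 m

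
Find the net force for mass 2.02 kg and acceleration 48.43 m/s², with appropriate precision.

net force = 2.02 kg × 48.43 m/s² = 97.8286 N.
2.02 has 3 significant figures; 48.43 has 4.
Division/multiplication keeps the fewest: 3 significant figures.
Rounded: 97.8 N.

97.8 N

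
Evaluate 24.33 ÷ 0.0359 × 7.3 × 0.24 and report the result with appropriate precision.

24.33 ÷ 0.0359 × 7.3 × 0.24 = 1187.35821727…
Multiplication/division keeps the fewest significant figures: 24.33 → 4 s.f., 0.0359 → 3 s.f., 7.3 → 2 s.f., 0.24 → 2 s.f.; limit is 2.
Rounded to 2 significant figures: 1.2 × 10^3.

1.2 × 10^3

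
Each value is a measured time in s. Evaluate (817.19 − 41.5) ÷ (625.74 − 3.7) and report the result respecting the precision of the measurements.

817.19 − 41.5 = 775.69, limited to 1 d.p. → 4 s.f.; 625.74 − 3.7 = 622.04, limited to 1 d.p. → 4 s.f.
Carrying full precision, 775.69 ÷ 622.04 = 1.2470098386…; keep min(4, 4) = 4 s.f.
Rounded to 4 significant figures: 1.247.

1.247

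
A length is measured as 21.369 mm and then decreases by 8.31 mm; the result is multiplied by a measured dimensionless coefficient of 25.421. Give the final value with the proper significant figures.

332.0 mm

21.369 mm − 8.31 mm = 13.059 mm; the difference is limited to 2 decimal places (4 s.f.).
Carrying full precision, 13.059 × 25.421 = 331.972839 mm; 25.421 has 5 s.f., so the result keeps min(4, 5) = 4 s.f.
Rounded to 4 significant figures: 332.0 mm.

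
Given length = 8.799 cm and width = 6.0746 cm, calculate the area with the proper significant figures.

area = 8.799 cm × 6.0746 cm = 53.4504054 cm².
8.799 has 4 significant figures; 6.0746 has 5.
Division/multiplication keeps the fewest: 4 significant figures.
Rounded: 53.45 cm².

53.45 cm²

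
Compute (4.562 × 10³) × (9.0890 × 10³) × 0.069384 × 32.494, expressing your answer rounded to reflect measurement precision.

9.348 × 10⁷

(4.562 × 10³) × (9.0890 × 10³) × 0.069384 × 32.494 = 93483269.6731…
Multiplication/division keeps the fewest significant figures: 4.562 × 10³ → 4 s.f., 9.0890 × 10³ → 5 s.f., 0.069384 → 5 s.f., 32.494 → 5 s.f.; limit is 4.
Rounded to 4 significant figures: 9.348 × 10⁷.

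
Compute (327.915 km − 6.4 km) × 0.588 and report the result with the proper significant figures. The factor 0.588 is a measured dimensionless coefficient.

189 km

327.915 km − 6.4 km = 321.515 km; the difference is limited to 1 decimal place (4 s.f.).
Carrying full precision, 321.515 × 0.588 = 189.05082 km; 0.588 has 3 s.f., so the result keeps min(4, 3) = 3 s.f.
Rounded to 3 significant figures: 189 km.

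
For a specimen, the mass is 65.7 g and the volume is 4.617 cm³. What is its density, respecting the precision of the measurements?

density = 65.7 g ÷ 4.617 cm³ = 14.2300194932… g/cm³.
65.7 has 3 significant figures; 4.617 has 4.
Division/multiplication keeps the fewest: 3 significant figures.
Rounded: 14.2 g/cm³.

14.2 g/cm³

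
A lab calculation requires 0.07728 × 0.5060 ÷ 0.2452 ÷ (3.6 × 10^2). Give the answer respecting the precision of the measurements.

4.4 × 10^-4

0.07728 × 0.5060 ÷ 0.2452 ÷ (3.6 × 10^2) = 0.000442990755846…
Multiplication/division keeps the fewest significant figures: 0.07728 → 4 s.f., 0.5060 → 4 s.f., 0.2452 → 4 s.f., 3.6 × 10^2 → 2 s.f.; limit is 2.
Rounded to 2 significant figures: 4.4 × 10^-4.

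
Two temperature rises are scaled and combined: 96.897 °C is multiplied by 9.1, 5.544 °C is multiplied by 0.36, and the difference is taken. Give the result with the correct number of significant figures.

8.8 × 10^2 °C

96.897 × 9.1 = 881.7627 → 8.8 × 10^2 °C (2 s.f., last digit at the 10^1 place).
5.544 × 0.36 = 1.99584 → 2.0 °C (2 s.f., last digit at the 10^-1 place).
Difference: 879.76686 °C; keep the coarser place, 10^1.
Result: 8.8 × 10^2 °C.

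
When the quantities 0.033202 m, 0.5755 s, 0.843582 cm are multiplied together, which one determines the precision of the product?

0.5755 s

0.033202 m → 5 s.f.; 0.5755 s → 4 s.f.; 0.843582 cm → 6 s.f.
The fewest is 4 significant figures, from 0.5755 s.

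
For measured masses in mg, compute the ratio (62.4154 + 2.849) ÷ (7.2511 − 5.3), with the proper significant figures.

62.4154 + 2.849 = 65.2644, limited to 3 d.p. → 5 s.f.; 7.2511 − 5.3 = 1.9511, limited to 1 d.p. → 2 s.f.
Carrying full precision, 65.2644 ÷ 1.9511 = 33.4500538158…; keep min(5, 2) = 2 s.f.
Rounded to 2 significant figures: 33.

33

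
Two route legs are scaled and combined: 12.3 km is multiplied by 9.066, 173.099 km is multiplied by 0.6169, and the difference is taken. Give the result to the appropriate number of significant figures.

5 km

12.3 × 9.066 = 111.5118 → 112 km (3 s.f., last digit at the 10^0 place).
173.099 × 0.6169 = 106.7847731 → 106.8 km (4 s.f., last digit at the 10^-1 place).
Difference: 4.7270269 km; keep the coarser place, 10^0.
Result: 5 km.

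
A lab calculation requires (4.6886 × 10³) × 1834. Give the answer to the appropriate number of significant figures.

8.599 × 10⁶

(4.6886 × 10³) × 1834 = 8598892.4
Multiplication/division keeps the fewest significant figures: 4.6886 × 10³ → 5 s.f., 1834 → 4 s.f.; limit is 4.
Rounded to 4 significant figures: 8.599 × 10⁶.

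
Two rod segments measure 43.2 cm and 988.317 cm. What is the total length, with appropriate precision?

1031.5 cm

43.2 cm + 988.317 cm = 1031.517 cm.
Addition/subtraction keeps the fewest decimal places: 43.2 → 1 decimal place, 988.317 → 3 decimal places; limit is 1.
Rounded to 1 decimal place: 1031.5 cm.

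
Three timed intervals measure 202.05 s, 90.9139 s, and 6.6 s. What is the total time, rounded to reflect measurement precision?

202.05 s + 90.9139 s + 6.6 s = 299.5639 s.
Addition/subtraction keeps the fewest decimal places: 202.05 → 2 decimal places, 90.9139 → 4 decimal places, 6.6 → 1 decimal place; limit is 1.
Rounded to 1 decimal place: 299.6 s.

299.6 s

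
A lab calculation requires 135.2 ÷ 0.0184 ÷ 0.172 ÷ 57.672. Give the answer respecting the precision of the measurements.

135.2 ÷ 0.0184 ÷ 0.172 ÷ 57.672 = 740.739338157…
Multiplication/division keeps the fewest significant figures: 135.2 → 4 s.f., 0.0184 → 3 s.f., 0.172 → 3 s.f., 57.672 → 5 s.f.; limit is 3.
Rounded to 3 significant figures: 741.

741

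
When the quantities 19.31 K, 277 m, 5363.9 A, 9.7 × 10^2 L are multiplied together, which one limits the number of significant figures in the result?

19.31 K → 4 s.f.; 277 m → 3 s.f.; 5363.9 A → 5 s.f.; 9.7 × 10^2 L → 2 s.f.
The fewest is 2 significant figures, from 9.7 × 10^2 L.

9.7 × 10^2 L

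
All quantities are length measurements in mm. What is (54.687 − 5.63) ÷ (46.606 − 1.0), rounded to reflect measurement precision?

1.08

54.687 − 5.63 = 49.057, limited to 2 d.p. → 4 s.f.; 46.606 − 1.0 = 45.606, limited to 1 d.p. → 3 s.f.
Carrying full precision, 49.057 ÷ 45.606 = 1.075669868…; keep min(4, 3) = 3 s.f.
Rounded to 3 significant figures: 1.08.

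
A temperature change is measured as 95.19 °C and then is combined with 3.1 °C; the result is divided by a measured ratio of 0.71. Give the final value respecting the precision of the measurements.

1.4 × 10² °C

95.19 °C + 3.1 °C = 98.29 °C; the sum is limited to 1 decimal place (3 s.f.).
Carrying full precision, 98.29 ÷ 0.71 = 138.436619718… °C; 0.71 has 2 s.f., so the result keeps min(3, 2) = 2 s.f.
Rounded to 2 significant figures: 1.4 × 10² °C.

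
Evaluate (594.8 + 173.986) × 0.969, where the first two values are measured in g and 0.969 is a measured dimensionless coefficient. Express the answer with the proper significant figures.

745 g

594.8 g + 173.986 g = 768.786 g; the sum is limited to 1 decimal place (4 s.f.).
Carrying full precision, 768.786 × 0.969 = 744.953634 g; 0.969 has 3 s.f., so the result keeps min(4, 3) = 3 s.f.
Rounded to 3 significant figures: 745 g.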